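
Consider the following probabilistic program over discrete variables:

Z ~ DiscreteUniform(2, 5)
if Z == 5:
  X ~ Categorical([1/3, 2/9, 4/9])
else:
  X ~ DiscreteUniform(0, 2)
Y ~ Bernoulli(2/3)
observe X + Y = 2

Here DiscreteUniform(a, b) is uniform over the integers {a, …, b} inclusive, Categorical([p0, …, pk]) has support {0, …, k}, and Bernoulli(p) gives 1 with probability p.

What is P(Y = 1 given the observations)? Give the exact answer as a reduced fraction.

Enumerate traces; 8 have nonzero weight after conditioning:
  (Z=2, X=1, Y=1) weight 1/18
  (Z=2, X=2, Y=0) weight 1/36
  (Z=3, X=1, Y=1) weight 1/18
  (Z=3, X=2, Y=0) weight 1/36
  (Z=4, X=1, Y=1) weight 1/18
  (Z=4, X=2, Y=0) weight 1/36
  (Z=5, X=1, Y=1) weight 1/27
  (Z=5, X=2, Y=0) weight 1/27
Group by Y:
  weight(Y=0) = 13/108
  weight(Y=1) = 11/54
Total weight = 13/108 + 11/54 = 35/108
P(Y=0 | obs) = 13/108 / 35/108 = 13/35
P(Y=1 | obs) = 11/54 / 35/108 = 22/35

P(Y = 1 | obs) = 22/35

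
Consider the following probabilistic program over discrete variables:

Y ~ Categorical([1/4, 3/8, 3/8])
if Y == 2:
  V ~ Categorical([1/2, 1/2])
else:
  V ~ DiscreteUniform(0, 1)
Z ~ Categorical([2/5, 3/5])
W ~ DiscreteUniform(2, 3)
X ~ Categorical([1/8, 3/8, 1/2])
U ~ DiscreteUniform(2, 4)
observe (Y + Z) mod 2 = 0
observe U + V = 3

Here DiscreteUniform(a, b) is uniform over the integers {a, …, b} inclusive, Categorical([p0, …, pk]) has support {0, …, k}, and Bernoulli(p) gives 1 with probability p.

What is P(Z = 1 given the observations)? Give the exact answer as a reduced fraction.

P(Z = 1 | obs) = 9/19

Enumerate traces; 36 have nonzero weight after conditioning:
  (Y=0, V=0, Z=0, W=2, X=0, U=3) weight 1/960
  (Y=0, V=0, Z=0, W=2, X=1, U=3) weight 1/320
  (Y=0, V=0, Z=0, W=2, X=2, U=3) weight 1/240
  (Y=0, V=0, Z=0, W=3, X=0, U=3) weight 1/960
  (Y=0, V=0, Z=0, W=3, X=1, U=3) weight 1/320
  (Y=0, V=0, Z=0, W=3, X=2, U=3) weight 1/240
  (Y=0, V=1, Z=0, W=2, X=0, U=2) weight 1/960
  (Y=0, V=1, Z=0, W=2, X=1, U=2) weight 1/320
  (Y=1, V=0, Z=1, W=2, X=0, U=3) weight 3/1280
  … 27 more
Group by Z:
  weight(Z=0) = 1/12
  weight(Z=1) = 3/40
Total weight = 1/12 + 3/40 = 19/120
P(Z=0 | obs) = 1/12 / 19/120 = 10/19
P(Z=1 | obs) = 3/40 / 19/120 = 9/19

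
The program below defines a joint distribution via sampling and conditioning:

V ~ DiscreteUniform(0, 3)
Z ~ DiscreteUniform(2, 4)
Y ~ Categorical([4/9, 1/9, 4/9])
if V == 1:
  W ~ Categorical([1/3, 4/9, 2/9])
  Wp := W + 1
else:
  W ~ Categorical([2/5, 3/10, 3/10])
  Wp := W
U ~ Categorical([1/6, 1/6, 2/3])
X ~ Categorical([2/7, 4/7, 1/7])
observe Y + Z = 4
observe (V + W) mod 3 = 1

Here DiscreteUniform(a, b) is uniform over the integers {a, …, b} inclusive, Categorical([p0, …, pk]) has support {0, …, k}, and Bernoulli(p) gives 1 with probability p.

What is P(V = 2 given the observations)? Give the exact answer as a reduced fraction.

P(V = 2 | obs) = 9/37

Enumerate traces; 108 have nonzero weight after conditioning:
  (V=0, Z=2, Y=2, W=1, U=0, X=0) weight 1/1890
  (V=0, Z=2, Y=2, W=1, U=0, X=1) weight 1/945
  (V=0, Z=2, Y=2, W=1, U=0, X=2) weight 1/3780
  (V=0, Z=2, Y=2, W=1, U=1, X=0) weight 1/1890
  (V=0, Z=2, Y=2, W=1, U=1, X=1) weight 1/945
  (V=0, Z=2, Y=2, W=1, U=1, X=2) weight 1/3780
  (V=0, Z=2, Y=2, W=1, U=2, X=0) weight 2/945
  (V=0, Z=2, Y=2, W=1, U=2, X=1) weight 4/945
  (V=1, Z=2, Y=2, W=0, U=0, X=0) weight 1/1701
  (V=2, Z=2, Y=2, W=2, U=0, X=0) weight 1/1890
  … 98 more
Group by V:
  weight(V=0) = 1/40
  weight(V=1) = 1/36
  weight(V=2) = 1/40
  weight(V=3) = 1/40
Total weight = 1/40 + 1/36 + 1/40 + 1/40 = 37/360
P(V=0 | obs) = 1/40 / 37/360 = 9/37
P(V=1 | obs) = 1/36 / 37/360 = 10/37
P(V=2 | obs) = 1/40 / 37/360 = 9/37
P(V=3 | obs) = 1/40 / 37/360 = 9/37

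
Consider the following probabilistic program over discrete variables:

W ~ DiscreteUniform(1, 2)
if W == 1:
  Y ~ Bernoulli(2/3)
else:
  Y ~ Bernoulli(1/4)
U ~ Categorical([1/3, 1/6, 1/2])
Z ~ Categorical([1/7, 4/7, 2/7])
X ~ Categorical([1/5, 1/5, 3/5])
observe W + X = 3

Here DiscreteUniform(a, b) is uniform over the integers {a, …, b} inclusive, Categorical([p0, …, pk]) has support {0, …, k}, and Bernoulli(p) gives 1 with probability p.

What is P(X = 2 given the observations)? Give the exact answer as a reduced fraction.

P(X = 2 | obs) = 3/4

Enumerate traces; 36 have nonzero weight after conditioning:
  (W=1, Y=0, U=0, Z=0, X=2) weight 1/210
  (W=1, Y=0, U=0, Z=1, X=2) weight 2/105
  (W=1, Y=0, U=0, Z=2, X=2) weight 1/105
  (W=1, Y=0, U=1, Z=0, X=2) weight 1/420
  (W=1, Y=0, U=1, Z=1, X=2) weight 1/105
  (W=1, Y=0, U=1, Z=2, X=2) weight 1/210
  (W=1, Y=0, U=2, Z=0, X=2) weight 1/140
  (W=1, Y=0, U=2, Z=1, X=2) weight 1/35
  (W=2, Y=0, U=0, Z=0, X=1) weight 1/280
  … 27 more
Group by X:
  weight(X=1) = 1/10
  weight(X=2) = 3/10
Total weight = 1/10 + 3/10 = 2/5
P(X=1 | obs) = 1/10 / 2/5 = 1/4
P(X=2 | obs) = 3/10 / 2/5 = 3/4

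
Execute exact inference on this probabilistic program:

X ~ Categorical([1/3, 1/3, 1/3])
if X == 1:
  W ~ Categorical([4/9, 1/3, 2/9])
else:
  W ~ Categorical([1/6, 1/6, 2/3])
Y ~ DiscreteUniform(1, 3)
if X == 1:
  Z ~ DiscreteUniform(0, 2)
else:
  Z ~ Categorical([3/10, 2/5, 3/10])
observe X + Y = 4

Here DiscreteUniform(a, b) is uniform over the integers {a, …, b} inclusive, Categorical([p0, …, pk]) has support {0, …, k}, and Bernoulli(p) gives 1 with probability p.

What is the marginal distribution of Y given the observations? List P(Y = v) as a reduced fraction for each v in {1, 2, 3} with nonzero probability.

P(Y=2) = 1/2, P(Y=3) = 1/2

Enumerate traces; 18 have nonzero weight after conditioning:
  (X=1, W=0, Y=3, Z=0) weight 4/243
  (X=1, W=0, Y=3, Z=1) weight 4/243
  (X=1, W=0, Y=3, Z=2) weight 4/243
  (X=1, W=1, Y=3, Z=0) weight 1/81
  (X=1, W=1, Y=3, Z=1) weight 1/81
  (X=1, W=1, Y=3, Z=2) weight 1/81
  (X=1, W=2, Y=3, Z=0) weight 2/243
  (X=1, W=2, Y=3, Z=1) weight 2/243
  (X=2, W=0, Y=2, Z=0) weight 1/180
  … 9 more
Group by Y:
  weight(Y=2) = 1/9
  weight(Y=3) = 1/9
Total weight = 1/9 + 1/9 = 2/9
P(Y=2 | obs) = 1/9 / 2/9 = 1/2
P(Y=3 | obs) = 1/9 / 2/9 = 1/2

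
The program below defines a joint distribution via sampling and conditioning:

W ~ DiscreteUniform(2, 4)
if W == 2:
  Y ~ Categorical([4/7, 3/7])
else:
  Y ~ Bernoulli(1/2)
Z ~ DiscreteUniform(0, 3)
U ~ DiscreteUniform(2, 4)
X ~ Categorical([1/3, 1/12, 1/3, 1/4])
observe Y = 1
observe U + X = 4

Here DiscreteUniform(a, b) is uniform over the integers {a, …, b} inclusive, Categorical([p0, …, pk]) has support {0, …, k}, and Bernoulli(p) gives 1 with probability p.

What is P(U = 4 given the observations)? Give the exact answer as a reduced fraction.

P(U = 4 | obs) = 4/9

Enumerate traces; 36 have nonzero weight after conditioning:
  (W=2, Y=1, Z=0, U=2, X=2) weight 1/252
  (W=2, Y=1, Z=0, U=3, X=1) weight 1/1008
  (W=2, Y=1, Z=0, U=4, X=0) weight 1/252
  (W=2, Y=1, Z=1, U=2, X=2) weight 1/252
  (W=2, Y=1, Z=1, U=3, X=1) weight 1/1008
  (W=2, Y=1, Z=1, U=4, X=0) weight 1/252
  (W=2, Y=1, Z=2, U=2, X=2) weight 1/252
  (W=2, Y=1, Z=2, U=3, X=1) weight 1/1008
  … 28 more
Group by U:
  weight(U=2) = 10/189
  weight(U=3) = 5/378
  weight(U=4) = 10/189
Total weight = 10/189 + 5/378 + 10/189 = 5/42
P(U=2 | obs) = 10/189 / 5/42 = 4/9
P(U=3 | obs) = 5/378 / 5/42 = 1/9
P(U=4 | obs) = 10/189 / 5/42 = 4/9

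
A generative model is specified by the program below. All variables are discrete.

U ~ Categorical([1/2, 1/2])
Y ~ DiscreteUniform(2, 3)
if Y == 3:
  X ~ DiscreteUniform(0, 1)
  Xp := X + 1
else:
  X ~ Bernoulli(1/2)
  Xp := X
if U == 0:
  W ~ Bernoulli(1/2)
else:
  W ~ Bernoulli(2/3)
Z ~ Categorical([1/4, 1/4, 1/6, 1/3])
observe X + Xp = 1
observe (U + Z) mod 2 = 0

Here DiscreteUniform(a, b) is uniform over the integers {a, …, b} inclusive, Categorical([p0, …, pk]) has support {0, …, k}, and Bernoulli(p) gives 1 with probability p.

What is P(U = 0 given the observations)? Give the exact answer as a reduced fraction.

Enumerate traces; 8 have nonzero weight after conditioning:
  (U=0, Y=3, X=0, W=0, Z=0) weight 1/64
  (U=0, Y=3, X=0, W=0, Z=2) weight 1/96
  (U=0, Y=3, X=0, W=1, Z=0) weight 1/64
  (U=0, Y=3, X=0, W=1, Z=2) weight 1/96
  (U=1, Y=3, X=0, W=0, Z=1) weight 1/96
  (U=1, Y=3, X=0, W=0, Z=3) weight 1/72
  (U=1, Y=3, X=0, W=1, Z=1) weight 1/48
  (U=1, Y=3, X=0, W=1, Z=3) weight 1/36
Group by U:
  weight(U=0) = 5/96
  weight(U=1) = 7/96
Total weight = 5/96 + 7/96 = 1/8
P(U=0 | obs) = 5/96 / 1/8 = 5/12
P(U=1 | obs) = 7/96 / 1/8 = 7/12

P(U = 0 | obs) = 5/12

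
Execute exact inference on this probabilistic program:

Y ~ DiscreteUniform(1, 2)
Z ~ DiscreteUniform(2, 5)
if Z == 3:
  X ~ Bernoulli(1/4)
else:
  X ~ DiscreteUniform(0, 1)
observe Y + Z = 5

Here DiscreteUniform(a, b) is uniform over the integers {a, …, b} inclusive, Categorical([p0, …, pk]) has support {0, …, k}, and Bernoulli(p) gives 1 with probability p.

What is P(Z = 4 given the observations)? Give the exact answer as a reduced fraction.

Enumerate traces; 4 have nonzero weight after conditioning:
  (Y=1, Z=4, X=0) weight 1/16
  (Y=1, Z=4, X=1) weight 1/16
  (Y=2, Z=3, X=0) weight 3/32
  (Y=2, Z=3, X=1) weight 1/32
Group by Z:
  weight(Z=3) = 1/8
  weight(Z=4) = 1/8
Total weight = 1/8 + 1/8 = 1/4
P(Z=3 | obs) = 1/8 / 1/4 = 1/2
P(Z=4 | obs) = 1/8 / 1/4 = 1/2

P(Z = 4 | obs) = 1/2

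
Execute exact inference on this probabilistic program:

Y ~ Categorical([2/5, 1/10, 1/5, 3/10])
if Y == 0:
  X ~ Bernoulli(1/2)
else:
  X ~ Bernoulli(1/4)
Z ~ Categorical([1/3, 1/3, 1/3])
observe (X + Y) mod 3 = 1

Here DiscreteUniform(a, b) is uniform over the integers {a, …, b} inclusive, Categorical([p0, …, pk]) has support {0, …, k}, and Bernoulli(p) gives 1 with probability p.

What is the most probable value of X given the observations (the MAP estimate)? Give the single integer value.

argmax_v P(X = v | obs) = 1

Enumerate traces; 9 have nonzero weight after conditioning:
  (Y=0, X=1, Z=0) weight 1/15
  (Y=0, X=1, Z=1) weight 1/15
  (Y=0, X=1, Z=2) weight 1/15
  (Y=1, X=0, Z=0) weight 1/40
  (Y=1, X=0, Z=1) weight 1/40
  (Y=1, X=0, Z=2) weight 1/40
  (Y=3, X=1, Z=0) weight 1/40
  (Y=3, X=1, Z=1) weight 1/40
  … 1 more
Group by X:
  weight(X=0) = 3/40
  weight(X=1) = 11/40
Total weight = 3/40 + 11/40 = 7/20
P(X=0 | obs) = 3/40 / 7/20 = 3/14
P(X=1 | obs) = 11/40 / 7/20 = 11/14
argmax = 1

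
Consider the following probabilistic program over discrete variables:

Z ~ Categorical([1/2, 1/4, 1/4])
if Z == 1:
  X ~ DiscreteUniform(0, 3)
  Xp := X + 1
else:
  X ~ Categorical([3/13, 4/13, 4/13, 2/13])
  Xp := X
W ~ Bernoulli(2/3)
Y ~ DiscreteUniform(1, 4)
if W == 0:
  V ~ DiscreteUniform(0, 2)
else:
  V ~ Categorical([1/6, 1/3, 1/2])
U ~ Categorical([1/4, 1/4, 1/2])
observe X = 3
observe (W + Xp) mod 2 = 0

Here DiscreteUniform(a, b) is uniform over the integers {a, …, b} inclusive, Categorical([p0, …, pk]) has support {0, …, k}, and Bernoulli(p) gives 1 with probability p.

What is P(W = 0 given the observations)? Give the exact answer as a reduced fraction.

P(W = 0 | obs) = 13/61

Enumerate traces; 108 have nonzero weight after conditioning:
  (Z=0, X=3, W=1, Y=1, V=0, U=0) weight 1/1872
  (Z=0, X=3, W=1, Y=1, V=0, U=1) weight 1/1872
  (Z=0, X=3, W=1, Y=1, V=0, U=2) weight 1/936
  (Z=0, X=3, W=1, Y=1, V=1, U=0) weight 1/936
  (Z=0, X=3, W=1, Y=1, V=1, U=1) weight 1/936
  (Z=0, X=3, W=1, Y=1, V=1, U=2) weight 1/468
  (Z=0, X=3, W=1, Y=1, V=2, U=0) weight 1/624
  (Z=0, X=3, W=1, Y=1, V=2, U=1) weight 1/624
  (Z=1, X=3, W=0, Y=1, V=0, U=0) weight 1/2304
  … 99 more
Group by W:
  weight(W=0) = 1/48
  weight(W=1) = 1/13
Total weight = 1/48 + 1/13 = 61/624
P(W=0 | obs) = 1/48 / 61/624 = 13/61
P(W=1 | obs) = 1/13 / 61/624 = 48/61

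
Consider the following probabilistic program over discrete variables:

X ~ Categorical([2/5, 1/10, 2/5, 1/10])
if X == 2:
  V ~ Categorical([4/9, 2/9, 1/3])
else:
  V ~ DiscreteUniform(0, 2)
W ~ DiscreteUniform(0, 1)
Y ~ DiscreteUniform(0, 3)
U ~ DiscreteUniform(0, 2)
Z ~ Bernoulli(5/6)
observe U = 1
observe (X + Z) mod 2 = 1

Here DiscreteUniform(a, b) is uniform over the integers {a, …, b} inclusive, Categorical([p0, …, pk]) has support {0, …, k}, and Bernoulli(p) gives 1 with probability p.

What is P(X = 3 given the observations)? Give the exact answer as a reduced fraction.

P(X = 3 | obs) = 1/42

Enumerate traces; 96 have nonzero weight after conditioning:
  (X=0, V=0, W=0, Y=0, U=1, Z=1) weight 1/216
  (X=0, V=0, W=0, Y=1, U=1, Z=1) weight 1/216
  (X=0, V=0, W=0, Y=2, U=1, Z=1) weight 1/216
  (X=0, V=0, W=0, Y=3, U=1, Z=1) weight 1/216
  (X=0, V=0, W=1, Y=0, U=1, Z=1) weight 1/216
  (X=0, V=0, W=1, Y=1, U=1, Z=1) weight 1/216
  (X=0, V=0, W=1, Y=2, U=1, Z=1) weight 1/216
  (X=0, V=0, W=1, Y=3, U=1, Z=1) weight 1/216
  (X=1, V=0, W=0, Y=0, U=1, Z=0) weight 1/4320
  (X=2, V=0, W=0, Y=0, U=1, Z=1) weight 1/162
  … 86 more
Group by X:
  weight(X=0) = 1/9
  weight(X=1) = 1/180
  weight(X=2) = 1/9
  weight(X=3) = 1/180
Total weight = 1/9 + 1/180 + 1/9 + 1/180 = 7/30
P(X=0 | obs) = 1/9 / 7/30 = 10/21
P(X=1 | obs) = 1/180 / 7/30 = 1/42
P(X=2 | obs) = 1/9 / 7/30 = 10/21
P(X=3 | obs) = 1/180 / 7/30 = 1/42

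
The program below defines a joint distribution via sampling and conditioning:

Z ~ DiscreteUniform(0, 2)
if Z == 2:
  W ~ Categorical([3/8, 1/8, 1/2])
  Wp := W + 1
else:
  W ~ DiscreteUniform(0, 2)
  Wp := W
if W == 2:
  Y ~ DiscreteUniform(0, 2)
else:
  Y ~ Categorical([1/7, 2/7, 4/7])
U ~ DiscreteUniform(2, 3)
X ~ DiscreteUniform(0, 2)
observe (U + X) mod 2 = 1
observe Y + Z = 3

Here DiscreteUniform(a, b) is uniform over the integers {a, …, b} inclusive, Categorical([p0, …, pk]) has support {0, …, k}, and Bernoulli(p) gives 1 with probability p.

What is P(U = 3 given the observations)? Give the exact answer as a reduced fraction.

P(U = 3 | obs) = 2/3

Enumerate traces; 18 have nonzero weight after conditioning:
  (Z=1, W=0, Y=2, U=2, X=1) weight 2/189
  (Z=1, W=0, Y=2, U=3, X=0) weight 2/189
  (Z=1, W=0, Y=2, U=3, X=2) weight 2/189
  (Z=1, W=1, Y=2, U=2, X=1) weight 2/189
  (Z=1, W=1, Y=2, U=3, X=0) weight 2/189
  (Z=1, W=1, Y=2, U=3, X=2) weight 2/189
  (Z=1, W=2, Y=2, U=2, X=1) weight 1/162
  (Z=1, W=2, Y=2, U=3, X=0) weight 1/162
  … 10 more
Group by U:
  weight(U=2) = 101/2268
  weight(U=3) = 101/1134
Total weight = 101/2268 + 101/1134 = 101/756
P(U=2 | obs) = 101/2268 / 101/756 = 1/3
P(U=3 | obs) = 101/1134 / 101/756 = 2/3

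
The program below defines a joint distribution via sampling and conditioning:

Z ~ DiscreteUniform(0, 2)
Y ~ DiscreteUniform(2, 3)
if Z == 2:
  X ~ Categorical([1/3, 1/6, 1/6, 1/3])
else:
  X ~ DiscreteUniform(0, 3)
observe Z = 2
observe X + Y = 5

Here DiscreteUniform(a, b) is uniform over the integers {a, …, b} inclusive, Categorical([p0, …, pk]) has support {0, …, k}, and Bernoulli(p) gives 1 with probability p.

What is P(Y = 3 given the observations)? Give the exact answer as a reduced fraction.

P(Y = 3 | obs) = 1/3

Enumerate traces; 2 have nonzero weight after conditioning:
  (Z=2, Y=2, X=3) weight 1/18
  (Z=2, Y=3, X=2) weight 1/36
Group by Y:
  weight(Y=2) = 1/18
  weight(Y=3) = 1/36
Total weight = 1/18 + 1/36 = 1/12
P(Y=2 | obs) = 1/18 / 1/12 = 2/3
P(Y=3 | obs) = 1/36 / 1/12 = 1/3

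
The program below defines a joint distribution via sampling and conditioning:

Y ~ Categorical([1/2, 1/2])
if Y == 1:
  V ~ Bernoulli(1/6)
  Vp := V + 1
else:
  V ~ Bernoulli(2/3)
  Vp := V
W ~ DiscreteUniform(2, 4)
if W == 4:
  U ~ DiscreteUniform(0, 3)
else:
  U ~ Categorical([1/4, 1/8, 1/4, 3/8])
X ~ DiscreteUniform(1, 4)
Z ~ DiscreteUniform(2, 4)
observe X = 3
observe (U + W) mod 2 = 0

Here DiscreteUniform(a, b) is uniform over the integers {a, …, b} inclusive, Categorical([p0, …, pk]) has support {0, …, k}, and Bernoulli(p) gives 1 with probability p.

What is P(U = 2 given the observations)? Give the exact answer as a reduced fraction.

P(U = 2 | obs) = 1/3

Enumerate traces; 72 have nonzero weight after conditioning:
  (Y=0, V=0, W=2, U=0, X=3, Z=2) weight 1/864
  (Y=0, V=0, W=2, U=0, X=3, Z=3) weight 1/864
  (Y=0, V=0, W=2, U=0, X=3, Z=4) weight 1/864
  (Y=0, V=0, W=2, U=2, X=3, Z=2) weight 1/864
  (Y=0, V=0, W=2, U=2, X=3, Z=3) weight 1/864
  (Y=0, V=0, W=2, U=2, X=3, Z=4) weight 1/864
  (Y=0, V=0, W=3, U=1, X=3, Z=2) weight 1/1728
  (Y=0, V=0, W=3, U=1, X=3, Z=3) weight 1/1728
  (Y=0, V=0, W=3, U=3, X=3, Z=2) weight 1/576
  … 63 more
Group by U:
  weight(U=0) = 1/24
  weight(U=1) = 1/96
  weight(U=2) = 1/24
  weight(U=3) = 1/32
Total weight = 1/24 + 1/96 + 1/24 + 1/32 = 1/8
P(U=0 | obs) = 1/24 / 1/8 = 1/3
P(U=1 | obs) = 1/96 / 1/8 = 1/12
P(U=2 | obs) = 1/24 / 1/8 = 1/3
P(U=3 | obs) = 1/32 / 1/8 = 1/4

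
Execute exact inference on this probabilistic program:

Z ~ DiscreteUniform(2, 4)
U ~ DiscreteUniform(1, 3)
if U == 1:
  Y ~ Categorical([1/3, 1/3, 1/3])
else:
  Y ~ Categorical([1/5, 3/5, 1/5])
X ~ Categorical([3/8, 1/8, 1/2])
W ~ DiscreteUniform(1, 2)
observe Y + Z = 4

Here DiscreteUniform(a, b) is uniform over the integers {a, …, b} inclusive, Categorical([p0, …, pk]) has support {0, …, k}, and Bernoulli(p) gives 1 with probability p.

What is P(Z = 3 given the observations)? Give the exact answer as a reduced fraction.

P(Z = 3 | obs) = 23/45

Enumerate traces; 54 have nonzero weight after conditioning:
  (Z=2, U=1, Y=2, X=0, W=1) weight 1/144
  (Z=2, U=1, Y=2, X=0, W=2) weight 1/144
  (Z=2, U=1, Y=2, X=1, W=1) weight 1/432
  (Z=2, U=1, Y=2, X=1, W=2) weight 1/432
  (Z=2, U=1, Y=2, X=2, W=1) weight 1/108
  (Z=2, U=1, Y=2, X=2, W=2) weight 1/108
  (Z=2, U=2, Y=2, X=0, W=1) weight 1/240
  (Z=2, U=2, Y=2, X=0, W=2) weight 1/240
  (Z=3, U=1, Y=1, X=0, W=1) weight 1/144
  (Z=4, U=1, Y=0, X=0, W=1) weight 1/144
  … 44 more
Group by Z:
  weight(Z=2) = 11/135
  weight(Z=3) = 23/135
  weight(Z=4) = 11/135
Total weight = 11/135 + 23/135 + 11/135 = 1/3
P(Z=2 | obs) = 11/135 / 1/3 = 11/45
P(Z=3 | obs) = 23/135 / 1/3 = 23/45
P(Z=4 | obs) = 11/135 / 1/3 = 11/45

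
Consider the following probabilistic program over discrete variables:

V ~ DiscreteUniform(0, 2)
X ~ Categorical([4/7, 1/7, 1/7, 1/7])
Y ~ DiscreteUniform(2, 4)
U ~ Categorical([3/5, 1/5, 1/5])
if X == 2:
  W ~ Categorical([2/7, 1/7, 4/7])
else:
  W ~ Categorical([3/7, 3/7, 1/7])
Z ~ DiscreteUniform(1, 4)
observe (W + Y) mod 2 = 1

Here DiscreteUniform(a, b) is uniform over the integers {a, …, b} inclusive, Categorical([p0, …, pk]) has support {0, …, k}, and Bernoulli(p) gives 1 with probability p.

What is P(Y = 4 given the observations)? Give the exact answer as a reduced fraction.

P(Y = 4 | obs) = 19/68

Enumerate traces; 576 have nonzero weight after conditioning:
  (V=0, X=0, Y=2, U=0, W=1, Z=1) weight 1/245
  (V=0, X=0, Y=2, U=0, W=1, Z=2) weight 1/245
  (V=0, X=0, Y=2, U=0, W=1, Z=3) weight 1/245
  (V=0, X=0, Y=2, U=0, W=1, Z=4) weight 1/245
  (V=0, X=0, Y=2, U=1, W=1, Z=1) weight 1/735
  (V=0, X=0, Y=2, U=1, W=1, Z=2) weight 1/735
  (V=0, X=0, Y=2, U=1, W=1, Z=3) weight 1/735
  (V=0, X=0, Y=2, U=1, W=1, Z=4) weight 1/735
  (V=0, X=0, Y=3, U=0, W=0, Z=1) weight 1/245
  (V=0, X=0, Y=4, U=0, W=1, Z=1) weight 1/245
  … 566 more
Group by Y:
  weight(Y=2) = 19/147
  weight(Y=3) = 10/49
  weight(Y=4) = 19/147
Total weight = 19/147 + 10/49 + 19/147 = 68/147
P(Y=2 | obs) = 19/147 / 68/147 = 19/68
P(Y=3 | obs) = 10/49 / 68/147 = 15/34
P(Y=4 | obs) = 19/147 / 68/147 = 19/68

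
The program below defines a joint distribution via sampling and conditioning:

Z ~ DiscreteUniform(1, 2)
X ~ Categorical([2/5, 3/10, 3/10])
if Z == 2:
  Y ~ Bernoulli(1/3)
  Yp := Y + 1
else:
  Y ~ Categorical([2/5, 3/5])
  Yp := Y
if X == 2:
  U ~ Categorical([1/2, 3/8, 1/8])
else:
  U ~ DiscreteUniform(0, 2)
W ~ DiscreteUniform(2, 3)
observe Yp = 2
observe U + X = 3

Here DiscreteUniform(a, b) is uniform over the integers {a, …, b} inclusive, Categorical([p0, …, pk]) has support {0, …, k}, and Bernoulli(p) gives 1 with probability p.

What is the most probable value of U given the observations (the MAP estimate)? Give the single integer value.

Enumerate traces; 4 have nonzero weight after conditioning:
  (Z=2, X=1, Y=1, U=2, W=2) weight 1/120
  (Z=2, X=1, Y=1, U=2, W=3) weight 1/120
  (Z=2, X=2, Y=1, U=1, W=2) weight 3/320
  (Z=2, X=2, Y=1, U=1, W=3) weight 3/320
Group by U:
  weight(U=1) = 3/160
  weight(U=2) = 1/60
Total weight = 3/160 + 1/60 = 17/480
P(U=1 | obs) = 3/160 / 17/480 = 9/17
P(U=2 | obs) = 1/60 / 17/480 = 8/17
argmax = 1

argmax_v P(U = v | obs) = 1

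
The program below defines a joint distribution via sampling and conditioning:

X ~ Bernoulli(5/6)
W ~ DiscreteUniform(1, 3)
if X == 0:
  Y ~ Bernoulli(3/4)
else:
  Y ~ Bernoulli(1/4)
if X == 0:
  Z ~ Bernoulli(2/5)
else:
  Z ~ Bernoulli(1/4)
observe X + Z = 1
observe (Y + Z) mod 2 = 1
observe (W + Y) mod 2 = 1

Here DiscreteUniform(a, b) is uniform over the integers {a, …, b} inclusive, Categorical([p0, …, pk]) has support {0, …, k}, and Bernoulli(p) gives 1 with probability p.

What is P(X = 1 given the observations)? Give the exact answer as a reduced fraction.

Enumerate traces; 3 have nonzero weight after conditioning:
  (X=0, W=1, Y=0, Z=1) weight 1/180
  (X=0, W=3, Y=0, Z=1) weight 1/180
  (X=1, W=2, Y=1, Z=0) weight 5/96
Group by X:
  weight(X=0) = 1/90
  weight(X=1) = 5/96
Total weight = 1/90 + 5/96 = 91/1440
P(X=0 | obs) = 1/90 / 91/1440 = 16/91
P(X=1 | obs) = 5/96 / 91/1440 = 75/91

P(X = 1 | obs) = 75/91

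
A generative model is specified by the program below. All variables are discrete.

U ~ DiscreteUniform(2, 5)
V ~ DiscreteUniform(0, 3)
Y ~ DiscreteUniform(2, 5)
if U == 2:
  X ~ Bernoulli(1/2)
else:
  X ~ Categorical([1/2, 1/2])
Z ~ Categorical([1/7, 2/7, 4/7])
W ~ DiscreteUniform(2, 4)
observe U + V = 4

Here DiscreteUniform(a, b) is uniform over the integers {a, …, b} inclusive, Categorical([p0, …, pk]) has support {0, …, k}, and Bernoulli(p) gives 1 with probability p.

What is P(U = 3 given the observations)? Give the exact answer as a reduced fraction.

Enumerate traces; 216 have nonzero weight after conditioning:
  (U=2, V=2, Y=2, X=0, Z=0, W=2) weight 1/2688
  (U=2, V=2, Y=2, X=0, Z=0, W=3) weight 1/2688
  (U=2, V=2, Y=2, X=0, Z=0, W=4) weight 1/2688
  (U=2, V=2, Y=2, X=0, Z=1, W=2) weight 1/1344
  (U=2, V=2, Y=2, X=0, Z=1, W=3) weight 1/1344
  (U=2, V=2, Y=2, X=0, Z=1, W=4) weight 1/1344
  (U=2, V=2, Y=2, X=0, Z=2, W=2) weight 1/672
  (U=2, V=2, Y=2, X=0, Z=2, W=3) weight 1/672
  (U=3, V=1, Y=2, X=0, Z=0, W=2) weight 1/2688
  (U=4, V=0, Y=2, X=0, Z=0, W=2) weight 1/2688
  … 206 more
Group by U:
  weight(U=2) = 1/16
  weight(U=3) = 1/16
  weight(U=4) = 1/16
Total weight = 1/16 + 1/16 + 1/16 = 3/16
P(U=2 | obs) = 1/16 / 3/16 = 1/3
P(U=3 | obs) = 1/16 / 3/16 = 1/3
P(U=4 | obs) = 1/16 / 3/16 = 1/3

P(U = 3 | obs) = 1/3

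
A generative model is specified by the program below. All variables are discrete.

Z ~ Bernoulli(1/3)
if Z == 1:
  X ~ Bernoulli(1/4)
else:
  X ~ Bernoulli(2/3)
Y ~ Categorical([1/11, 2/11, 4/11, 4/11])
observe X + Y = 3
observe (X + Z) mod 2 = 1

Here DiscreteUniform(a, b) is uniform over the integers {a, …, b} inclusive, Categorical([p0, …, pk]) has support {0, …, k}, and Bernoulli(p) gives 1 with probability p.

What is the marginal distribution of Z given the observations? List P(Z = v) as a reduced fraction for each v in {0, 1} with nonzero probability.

Enumerate traces; 2 have nonzero weight after conditioning:
  (Z=0, X=1, Y=2) weight 16/99
  (Z=1, X=0, Y=3) weight 1/11
Group by Z:
  weight(Z=0) = 16/99
  weight(Z=1) = 1/11
Total weight = 16/99 + 1/11 = 25/99
P(Z=0 | obs) = 16/99 / 25/99 = 16/25
P(Z=1 | obs) = 1/11 / 25/99 = 9/25

P(Z=0) = 16/25, P(Z=1) = 9/25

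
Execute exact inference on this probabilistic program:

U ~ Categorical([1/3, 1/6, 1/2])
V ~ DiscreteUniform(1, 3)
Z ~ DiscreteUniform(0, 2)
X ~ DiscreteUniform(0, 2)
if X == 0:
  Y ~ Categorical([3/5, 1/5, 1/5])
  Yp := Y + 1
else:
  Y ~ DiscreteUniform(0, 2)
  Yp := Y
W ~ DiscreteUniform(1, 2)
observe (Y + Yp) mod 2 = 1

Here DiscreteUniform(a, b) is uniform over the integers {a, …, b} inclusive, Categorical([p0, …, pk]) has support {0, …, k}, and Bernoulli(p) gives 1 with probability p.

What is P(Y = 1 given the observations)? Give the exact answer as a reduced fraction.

P(Y = 1 | obs) = 1/5

Enumerate traces; 162 have nonzero weight after conditioning:
  (U=0, V=1, Z=0, X=0, Y=0, W=1) weight 1/270
  (U=0, V=1, Z=0, X=0, Y=0, W=2) weight 1/270
  (U=0, V=1, Z=0, X=0, Y=1, W=1) weight 1/810
  (U=0, V=1, Z=0, X=0, Y=1, W=2) weight 1/810
  (U=0, V=1, Z=0, X=0, Y=2, W=1) weight 1/810
  (U=0, V=1, Z=0, X=0, Y=2, W=2) weight 1/810
  (U=0, V=1, Z=1, X=0, Y=0, W=1) weight 1/270
  (U=0, V=1, Z=1, X=0, Y=0, W=2) weight 1/270
  … 154 more
Group by Y:
  weight(Y=0) = 1/5
  weight(Y=1) = 1/15
  weight(Y=2) = 1/15
Total weight = 1/5 + 1/15 + 1/15 = 1/3
P(Y=0 | obs) = 1/5 / 1/3 = 3/5
P(Y=1 | obs) = 1/15 / 1/3 = 1/5
P(Y=2 | obs) = 1/15 / 1/3 = 1/5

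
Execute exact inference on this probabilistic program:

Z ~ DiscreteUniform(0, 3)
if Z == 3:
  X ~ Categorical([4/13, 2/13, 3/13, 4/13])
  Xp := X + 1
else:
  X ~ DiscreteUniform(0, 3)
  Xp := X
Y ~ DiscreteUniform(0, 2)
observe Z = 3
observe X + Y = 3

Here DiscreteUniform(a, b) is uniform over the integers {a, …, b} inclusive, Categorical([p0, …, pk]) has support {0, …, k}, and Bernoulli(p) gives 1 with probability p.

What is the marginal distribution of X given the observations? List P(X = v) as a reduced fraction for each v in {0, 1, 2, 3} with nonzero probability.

P(X=1) = 2/9, P(X=2) = 1/3, P(X=3) = 4/9

Enumerate traces; 3 have nonzero weight after conditioning:
  (Z=3, X=1, Y=2) weight 1/78
  (Z=3, X=2, Y=1) weight 1/52
  (Z=3, X=3, Y=0) weight 1/39
Group by X:
  weight(X=1) = 1/78
  weight(X=2) = 1/52
  weight(X=3) = 1/39
Total weight = 1/78 + 1/52 + 1/39 = 3/52
P(X=1 | obs) = 1/78 / 3/52 = 2/9
P(X=2 | obs) = 1/52 / 3/52 = 1/3
P(X=3 | obs) = 1/39 / 3/52 = 4/9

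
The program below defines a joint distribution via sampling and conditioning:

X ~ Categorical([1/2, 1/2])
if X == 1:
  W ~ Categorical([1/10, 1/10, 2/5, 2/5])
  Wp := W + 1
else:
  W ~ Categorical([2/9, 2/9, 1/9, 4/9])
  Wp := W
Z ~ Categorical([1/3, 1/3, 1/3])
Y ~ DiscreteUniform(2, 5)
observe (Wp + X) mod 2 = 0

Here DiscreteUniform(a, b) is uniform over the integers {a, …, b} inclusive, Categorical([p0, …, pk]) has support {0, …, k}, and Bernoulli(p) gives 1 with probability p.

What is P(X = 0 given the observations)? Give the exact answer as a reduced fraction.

P(X = 0 | obs) = 2/5

Enumerate traces; 48 have nonzero weight after conditioning:
  (X=0, W=0, Z=0, Y=2) weight 1/108
  (X=0, W=0, Z=0, Y=3) weight 1/108
  (X=0, W=0, Z=0, Y=4) weight 1/108
  (X=0, W=0, Z=0, Y=5) weight 1/108
  (X=0, W=0, Z=1, Y=2) weight 1/108
  (X=0, W=0, Z=1, Y=3) weight 1/108
  (X=0, W=0, Z=1, Y=4) weight 1/108
  (X=0, W=0, Z=1, Y=5) weight 1/108
  (X=1, W=0, Z=0, Y=2) weight 1/240
  … 39 more
Group by X:
  weight(X=0) = 1/6
  weight(X=1) = 1/4
Total weight = 1/6 + 1/4 = 5/12
P(X=0 | obs) = 1/6 / 5/12 = 2/5
P(X=1 | obs) = 1/4 / 5/12 = 3/5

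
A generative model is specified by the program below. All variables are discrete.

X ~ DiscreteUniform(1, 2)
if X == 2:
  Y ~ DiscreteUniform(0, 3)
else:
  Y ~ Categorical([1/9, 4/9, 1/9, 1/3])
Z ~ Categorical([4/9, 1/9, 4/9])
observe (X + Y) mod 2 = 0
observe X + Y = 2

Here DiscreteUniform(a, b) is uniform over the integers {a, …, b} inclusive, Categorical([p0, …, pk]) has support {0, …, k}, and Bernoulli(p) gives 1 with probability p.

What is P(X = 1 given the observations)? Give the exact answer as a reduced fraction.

P(X = 1 | obs) = 16/25

Enumerate traces; 6 have nonzero weight after conditioning:
  (X=1, Y=1, Z=0) weight 8/81
  (X=1, Y=1, Z=1) weight 2/81
  (X=1, Y=1, Z=2) weight 8/81
  (X=2, Y=0, Z=0) weight 1/18
  (X=2, Y=0, Z=1) weight 1/72
  (X=2, Y=0, Z=2) weight 1/18
Group by X:
  weight(X=1) = 2/9
  weight(X=2) = 1/8
Total weight = 2/9 + 1/8 = 25/72
P(X=1 | obs) = 2/9 / 25/72 = 16/25
P(X=2 | obs) = 1/8 / 25/72 = 9/25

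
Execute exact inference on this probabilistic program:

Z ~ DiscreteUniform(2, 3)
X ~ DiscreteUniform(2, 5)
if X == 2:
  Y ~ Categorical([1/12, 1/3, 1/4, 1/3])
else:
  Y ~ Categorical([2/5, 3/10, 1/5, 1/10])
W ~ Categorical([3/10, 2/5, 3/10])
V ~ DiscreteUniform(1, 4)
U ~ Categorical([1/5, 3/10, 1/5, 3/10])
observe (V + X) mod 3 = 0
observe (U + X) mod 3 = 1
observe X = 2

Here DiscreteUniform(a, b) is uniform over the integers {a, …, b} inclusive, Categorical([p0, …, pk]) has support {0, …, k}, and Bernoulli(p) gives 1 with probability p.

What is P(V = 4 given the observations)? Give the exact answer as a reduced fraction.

Enumerate traces; 48 have nonzero weight after conditioning:
  (Z=2, X=2, Y=0, W=0, V=1, U=2) weight 1/6400
  (Z=2, X=2, Y=0, W=0, V=4, U=2) weight 1/6400
  (Z=2, X=2, Y=0, W=1, V=1, U=2) weight 1/4800
  (Z=2, X=2, Y=0, W=1, V=4, U=2) weight 1/4800
  (Z=2, X=2, Y=0, W=2, V=1, U=2) weight 1/6400
  (Z=2, X=2, Y=0, W=2, V=4, U=2) weight 1/6400
  (Z=2, X=2, Y=1, W=0, V=1, U=2) weight 1/1600
  (Z=2, X=2, Y=1, W=0, V=4, U=2) weight 1/1600
  … 40 more
Group by V:
  weight(V=1) = 1/80
  weight(V=4) = 1/80
Total weight = 1/80 + 1/80 = 1/40
P(V=1 | obs) = 1/80 / 1/40 = 1/2
P(V=4 | obs) = 1/80 / 1/40 = 1/2

P(V = 4 | obs) = 1/2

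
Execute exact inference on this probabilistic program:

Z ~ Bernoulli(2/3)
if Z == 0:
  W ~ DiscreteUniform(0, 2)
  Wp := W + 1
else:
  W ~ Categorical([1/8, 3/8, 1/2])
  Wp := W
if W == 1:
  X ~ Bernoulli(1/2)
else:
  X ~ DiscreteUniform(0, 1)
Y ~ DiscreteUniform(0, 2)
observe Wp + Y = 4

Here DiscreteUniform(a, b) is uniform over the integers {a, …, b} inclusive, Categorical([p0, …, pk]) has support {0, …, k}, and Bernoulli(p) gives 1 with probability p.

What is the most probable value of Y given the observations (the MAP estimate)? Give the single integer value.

Enumerate traces; 6 have nonzero weight after conditioning:
  (Z=0, W=1, X=0, Y=2) weight 1/54
  (Z=0, W=1, X=1, Y=2) weight 1/54
  (Z=0, W=2, X=0, Y=1) weight 1/54
  (Z=0, W=2, X=1, Y=1) weight 1/54
  (Z=1, W=2, X=0, Y=2) weight 1/18
  (Z=1, W=2, X=1, Y=2) weight 1/18
Group by Y:
  weight(Y=1) = 1/27
  weight(Y=2) = 4/27
Total weight = 1/27 + 4/27 = 5/27
P(Y=1 | obs) = 1/27 / 5/27 = 1/5
P(Y=2 | obs) = 4/27 / 5/27 = 4/5
argmax = 2

argmax_v P(Y = v | obs) = 2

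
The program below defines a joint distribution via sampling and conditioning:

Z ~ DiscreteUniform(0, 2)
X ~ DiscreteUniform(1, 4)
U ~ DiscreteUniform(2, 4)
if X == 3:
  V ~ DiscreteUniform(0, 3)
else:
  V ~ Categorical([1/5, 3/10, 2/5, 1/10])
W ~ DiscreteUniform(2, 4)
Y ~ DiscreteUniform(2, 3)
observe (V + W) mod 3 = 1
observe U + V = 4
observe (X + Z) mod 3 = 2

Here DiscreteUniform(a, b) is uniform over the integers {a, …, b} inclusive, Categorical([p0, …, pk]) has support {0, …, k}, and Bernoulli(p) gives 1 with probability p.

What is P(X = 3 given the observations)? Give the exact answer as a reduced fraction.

P(X = 3 | obs) = 5/23

Enumerate traces; 24 have nonzero weight after conditioning:
  (Z=0, X=2, U=2, V=2, W=2, Y=2) weight 1/540
  (Z=0, X=2, U=2, V=2, W=2, Y=3) weight 1/540
  (Z=0, X=2, U=3, V=1, W=3, Y=2) weight 1/720
  (Z=0, X=2, U=3, V=1, W=3, Y=3) weight 1/720
  (Z=0, X=2, U=4, V=0, W=4, Y=2) weight 1/1080
  (Z=0, X=2, U=4, V=0, W=4, Y=3) weight 1/1080
  (Z=1, X=1, U=2, V=2, W=2, Y=2) weight 1/540
  (Z=1, X=1, U=2, V=2, W=2, Y=3) weight 1/540
  (Z=1, X=4, U=2, V=2, W=2, Y=2) weight 1/540
  (Z=2, X=3, U=2, V=2, W=2, Y=2) weight 1/864
  … 14 more
Group by X:
  weight(X=1) = 1/120
  weight(X=2) = 1/120
  weight(X=3) = 1/144
  weight(X=4) = 1/120
Total weight = 1/120 + 1/120 + 1/144 + 1/120 = 23/720
P(X=1 | obs) = 1/120 / 23/720 = 6/23
P(X=2 | obs) = 1/120 / 23/720 = 6/23
P(X=3 | obs) = 1/144 / 23/720 = 5/23
P(X=4 | obs) = 1/120 / 23/720 = 6/23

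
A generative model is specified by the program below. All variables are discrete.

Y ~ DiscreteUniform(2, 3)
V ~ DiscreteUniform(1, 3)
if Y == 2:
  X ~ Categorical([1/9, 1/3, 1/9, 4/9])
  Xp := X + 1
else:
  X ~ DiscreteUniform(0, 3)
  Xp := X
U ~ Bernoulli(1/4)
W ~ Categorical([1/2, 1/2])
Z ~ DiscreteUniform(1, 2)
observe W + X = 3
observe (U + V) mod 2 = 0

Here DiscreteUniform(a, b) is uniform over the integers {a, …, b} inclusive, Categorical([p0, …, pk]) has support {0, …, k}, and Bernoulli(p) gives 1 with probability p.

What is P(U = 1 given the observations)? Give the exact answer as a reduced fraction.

Enumerate traces; 24 have nonzero weight after conditioning:
  (Y=2, V=1, X=2, U=1, W=1, Z=1) weight 1/864
  (Y=2, V=1, X=2, U=1, W=1, Z=2) weight 1/864
  (Y=2, V=1, X=3, U=1, W=0, Z=1) weight 1/216
  (Y=2, V=1, X=3, U=1, W=0, Z=2) weight 1/216
  (Y=2, V=2, X=2, U=0, W=1, Z=1) weight 1/288
  (Y=2, V=2, X=2, U=0, W=1, Z=2) weight 1/288
  (Y=2, V=2, X=3, U=0, W=0, Z=1) weight 1/72
  (Y=2, V=2, X=3, U=0, W=0, Z=2) weight 1/72
  … 16 more
Group by U:
  weight(U=0) = 19/288
  weight(U=1) = 19/432
Total weight = 19/288 + 19/432 = 95/864
P(U=0 | obs) = 19/288 / 95/864 = 3/5
P(U=1 | obs) = 19/432 / 95/864 = 2/5

P(U = 1 | obs) = 2/5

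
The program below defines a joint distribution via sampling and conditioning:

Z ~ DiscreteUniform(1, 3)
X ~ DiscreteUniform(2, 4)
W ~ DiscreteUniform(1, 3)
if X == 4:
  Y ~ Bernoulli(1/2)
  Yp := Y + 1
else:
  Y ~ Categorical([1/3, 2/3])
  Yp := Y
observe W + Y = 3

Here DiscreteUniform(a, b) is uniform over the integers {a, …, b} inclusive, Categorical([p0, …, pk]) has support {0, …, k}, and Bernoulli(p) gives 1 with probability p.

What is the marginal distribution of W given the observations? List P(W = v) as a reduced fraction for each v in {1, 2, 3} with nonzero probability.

Enumerate traces; 18 have nonzero weight after conditioning:
  (Z=1, X=2, W=2, Y=1) weight 2/81
  (Z=1, X=2, W=3, Y=0) weight 1/81
  (Z=1, X=3, W=2, Y=1) weight 2/81
  (Z=1, X=3, W=3, Y=0) weight 1/81
  (Z=1, X=4, W=2, Y=1) weight 1/54
  (Z=1, X=4, W=3, Y=0) weight 1/54
  (Z=2, X=2, W=2, Y=1) weight 2/81
  (Z=2, X=2, W=3, Y=0) weight 1/81
  … 10 more
Group by W:
  weight(W=2) = 11/54
  weight(W=3) = 7/54
Total weight = 11/54 + 7/54 = 1/3
P(W=2 | obs) = 11/54 / 1/3 = 11/18
P(W=3 | obs) = 7/54 / 1/3 = 7/18

P(W=2) = 11/18, P(W=3) = 7/18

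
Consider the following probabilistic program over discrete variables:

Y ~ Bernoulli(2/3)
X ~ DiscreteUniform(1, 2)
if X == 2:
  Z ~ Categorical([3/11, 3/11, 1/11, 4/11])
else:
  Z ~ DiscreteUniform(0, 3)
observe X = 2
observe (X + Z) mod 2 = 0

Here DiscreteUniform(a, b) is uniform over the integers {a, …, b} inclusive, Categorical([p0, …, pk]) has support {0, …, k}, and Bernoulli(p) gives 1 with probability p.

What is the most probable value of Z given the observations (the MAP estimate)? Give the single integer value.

argmax_v P(Z = v | obs) = 0

Enumerate traces; 4 have nonzero weight after conditioning:
  (Y=0, X=2, Z=0) weight 1/22
  (Y=0, X=2, Z=2) weight 1/66
  (Y=1, X=2, Z=0) weight 1/11
  (Y=1, X=2, Z=2) weight 1/33
Group by Z:
  weight(Z=0) = 3/22
  weight(Z=2) = 1/22
Total weight = 3/22 + 1/22 = 2/11
P(Z=0 | obs) = 3/22 / 2/11 = 3/4
P(Z=2 | obs) = 1/22 / 2/11 = 1/4
argmax = 0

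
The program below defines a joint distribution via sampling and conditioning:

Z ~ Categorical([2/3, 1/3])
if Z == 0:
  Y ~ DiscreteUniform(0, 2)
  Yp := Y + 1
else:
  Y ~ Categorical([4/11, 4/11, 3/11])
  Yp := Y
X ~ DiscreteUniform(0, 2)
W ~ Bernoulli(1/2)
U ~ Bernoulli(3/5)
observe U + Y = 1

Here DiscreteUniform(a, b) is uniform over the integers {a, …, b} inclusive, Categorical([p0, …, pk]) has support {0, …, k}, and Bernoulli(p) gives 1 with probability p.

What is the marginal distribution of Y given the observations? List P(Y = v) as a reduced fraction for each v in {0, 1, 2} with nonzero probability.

Enumerate traces; 24 have nonzero weight after conditioning:
  (Z=0, Y=0, X=0, W=0, U=1) weight 1/45
  (Z=0, Y=0, X=0, W=1, U=1) weight 1/45
  (Z=0, Y=0, X=1, W=0, U=1) weight 1/45
  (Z=0, Y=0, X=1, W=1, U=1) weight 1/45
  (Z=0, Y=0, X=2, W=0, U=1) weight 1/45
  (Z=0, Y=0, X=2, W=1, U=1) weight 1/45
  (Z=0, Y=1, X=0, W=0, U=0) weight 2/135
  (Z=0, Y=1, X=0, W=1, U=0) weight 2/135
  … 16 more
Group by Y:
  weight(Y=0) = 34/165
  weight(Y=1) = 68/495
Total weight = 34/165 + 68/495 = 34/99
P(Y=0 | obs) = 34/165 / 34/99 = 3/5
P(Y=1 | obs) = 68/495 / 34/99 = 2/5

P(Y=0) = 3/5, P(Y=1) = 2/5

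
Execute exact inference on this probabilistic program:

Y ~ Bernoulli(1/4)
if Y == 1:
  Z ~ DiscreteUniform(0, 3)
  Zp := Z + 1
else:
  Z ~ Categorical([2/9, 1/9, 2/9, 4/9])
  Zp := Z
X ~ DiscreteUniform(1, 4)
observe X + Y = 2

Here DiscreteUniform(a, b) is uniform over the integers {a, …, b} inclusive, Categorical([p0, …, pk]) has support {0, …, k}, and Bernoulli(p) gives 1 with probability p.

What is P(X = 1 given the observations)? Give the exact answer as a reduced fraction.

P(X = 1 | obs) = 1/4

Enumerate traces; 8 have nonzero weight after conditioning:
  (Y=0, Z=0, X=2) weight 1/24
  (Y=0, Z=1, X=2) weight 1/48
  (Y=0, Z=2, X=2) weight 1/24
  (Y=0, Z=3, X=2) weight 1/12
  (Y=1, Z=0, X=1) weight 1/64
  (Y=1, Z=1, X=1) weight 1/64
  (Y=1, Z=2, X=1) weight 1/64
  (Y=1, Z=3, X=1) weight 1/64
Group by X:
  weight(X=1) = 1/16
  weight(X=2) = 3/16
Total weight = 1/16 + 3/16 = 1/4
P(X=1 | obs) = 1/16 / 1/4 = 1/4
P(X=2 | obs) = 3/16 / 1/4 = 3/4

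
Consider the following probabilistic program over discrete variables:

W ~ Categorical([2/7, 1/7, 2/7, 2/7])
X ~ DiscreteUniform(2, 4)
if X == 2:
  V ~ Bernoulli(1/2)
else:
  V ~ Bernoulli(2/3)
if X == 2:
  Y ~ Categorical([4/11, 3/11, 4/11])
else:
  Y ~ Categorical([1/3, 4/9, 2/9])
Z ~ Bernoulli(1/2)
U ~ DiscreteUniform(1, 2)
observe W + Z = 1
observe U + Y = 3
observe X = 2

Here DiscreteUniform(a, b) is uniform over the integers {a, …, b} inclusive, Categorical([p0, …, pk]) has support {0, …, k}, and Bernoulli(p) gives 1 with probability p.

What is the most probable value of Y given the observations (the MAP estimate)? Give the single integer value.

argmax_v P(Y = v | obs) = 2

Enumerate traces; 8 have nonzero weight after conditioning:
  (W=0, X=2, V=0, Y=1, Z=1, U=2) weight 1/308
  (W=0, X=2, V=0, Y=2, Z=1, U=1) weight 1/231
  (W=0, X=2, V=1, Y=1, Z=1, U=2) weight 1/308
  (W=0, X=2, V=1, Y=2, Z=1, U=1) weight 1/231
  (W=1, X=2, V=0, Y=1, Z=0, U=2) weight 1/616
  (W=1, X=2, V=0, Y=2, Z=0, U=1) weight 1/462
  (W=1, X=2, V=1, Y=1, Z=0, U=2) weight 1/616
  (W=1, X=2, V=1, Y=2, Z=0, U=1) weight 1/462
Group by Y:
  weight(Y=1) = 3/308
  weight(Y=2) = 1/77
Total weight = 3/308 + 1/77 = 1/44
P(Y=1 | obs) = 3/308 / 1/44 = 3/7
P(Y=2 | obs) = 1/77 / 1/44 = 4/7
argmax = 2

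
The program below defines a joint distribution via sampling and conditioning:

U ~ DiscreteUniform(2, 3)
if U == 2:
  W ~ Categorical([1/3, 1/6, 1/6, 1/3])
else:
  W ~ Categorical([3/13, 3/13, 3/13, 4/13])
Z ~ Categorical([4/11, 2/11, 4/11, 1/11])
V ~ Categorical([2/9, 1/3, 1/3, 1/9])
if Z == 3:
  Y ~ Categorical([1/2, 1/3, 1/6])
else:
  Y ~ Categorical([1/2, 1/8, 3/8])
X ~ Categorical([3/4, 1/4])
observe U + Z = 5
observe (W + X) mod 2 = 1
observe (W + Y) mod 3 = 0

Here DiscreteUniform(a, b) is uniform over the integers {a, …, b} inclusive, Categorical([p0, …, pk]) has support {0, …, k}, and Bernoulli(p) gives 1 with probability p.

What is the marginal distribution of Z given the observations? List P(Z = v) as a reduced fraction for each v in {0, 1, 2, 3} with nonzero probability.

P(Z=2) = 1620/1997, P(Z=3) = 377/1997

Enumerate traces; 32 have nonzero weight after conditioning:
  (U=2, W=0, Z=3, V=0, Y=0, X=1) weight 1/2376
  (U=2, W=0, Z=3, V=1, Y=0, X=1) weight 1/1584
  (U=2, W=0, Z=3, V=2, Y=0, X=1) weight 1/1584
  (U=2, W=0, Z=3, V=3, Y=0, X=1) weight 1/4752
  (U=2, W=1, Z=3, V=0, Y=2, X=0) weight 1/4752
  (U=2, W=1, Z=3, V=1, Y=2, X=0) weight 1/3168
  (U=2, W=1, Z=3, V=2, Y=2, X=0) weight 1/3168
  (U=2, W=1, Z=3, V=3, Y=2, X=0) weight 1/9504
  (U=3, W=0, Z=2, V=0, Y=0, X=1) weight 1/858
  … 23 more
Group by Z:
  weight(Z=2) = 45/1144
  weight(Z=3) = 29/3168
Total weight = 45/1144 + 29/3168 = 1997/41184
P(Z=2 | obs) = 45/1144 / 1997/41184 = 1620/1997
P(Z=3 | obs) = 29/3168 / 1997/41184 = 377/1997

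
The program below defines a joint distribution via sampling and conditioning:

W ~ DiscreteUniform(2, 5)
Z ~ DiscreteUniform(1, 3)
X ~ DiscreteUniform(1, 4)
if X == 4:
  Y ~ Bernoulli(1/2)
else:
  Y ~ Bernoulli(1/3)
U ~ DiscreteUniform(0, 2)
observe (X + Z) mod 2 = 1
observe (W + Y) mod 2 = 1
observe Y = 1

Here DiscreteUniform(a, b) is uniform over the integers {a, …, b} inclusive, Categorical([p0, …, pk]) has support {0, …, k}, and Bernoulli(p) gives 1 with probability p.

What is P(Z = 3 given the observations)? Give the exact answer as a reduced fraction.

Enumerate traces; 36 have nonzero weight after conditioning:
  (W=2, Z=1, X=2, Y=1, U=0) weight 1/432
  (W=2, Z=1, X=2, Y=1, U=1) weight 1/432
  (W=2, Z=1, X=2, Y=1, U=2) weight 1/432
  (W=2, Z=1, X=4, Y=1, U=0) weight 1/288
  (W=2, Z=1, X=4, Y=1, U=1) weight 1/288
  (W=2, Z=1, X=4, Y=1, U=2) weight 1/288
  (W=2, Z=2, X=1, Y=1, U=0) weight 1/432
  (W=2, Z=2, X=1, Y=1, U=1) weight 1/432
  (W=2, Z=3, X=2, Y=1, U=0) weight 1/432
  … 27 more
Group by Z:
  weight(Z=1) = 5/144
  weight(Z=2) = 1/36
  weight(Z=3) = 5/144
Total weight = 5/144 + 1/36 + 5/144 = 7/72
P(Z=1 | obs) = 5/144 / 7/72 = 5/14
P(Z=2 | obs) = 1/36 / 7/72 = 2/7
P(Z=3 | obs) = 5/144 / 7/72 = 5/14

P(Z = 3 | obs) = 5/14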